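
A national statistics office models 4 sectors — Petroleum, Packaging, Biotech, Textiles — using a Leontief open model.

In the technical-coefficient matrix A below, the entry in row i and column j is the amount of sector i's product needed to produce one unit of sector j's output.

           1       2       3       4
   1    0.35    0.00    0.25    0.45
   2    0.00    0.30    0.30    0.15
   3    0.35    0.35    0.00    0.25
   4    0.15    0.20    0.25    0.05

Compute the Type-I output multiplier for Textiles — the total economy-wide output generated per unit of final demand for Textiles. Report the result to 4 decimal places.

m_4 = 6.8071

I − A =
  [   0.65     0.00    -0.25    -0.45]
  [   0.00     0.70    -0.30    -0.15]
  [  -0.35    -0.35     1.00    -0.25]
  [  -0.15    -0.20    -0.25     0.95]
Compute the cofactors C_ij = (−1)^(i+j)·(3×3 minor ij) of I−A; the adjugate is their transpose:
adj(I−A) = Cᵀ =
  [ 0.463375   0.225000   0.264500   0.324625]
  [ 0.146625   0.377500   0.195000   0.180375]
  [ 0.256375   0.256500   0.365500   0.258125]
  [ 0.171500   0.182500   0.179000   0.325500]
det(I−A) = Σ_j (I−A)_1j·C_1j = (0.65)(0.463375) + (0.00)(0.146625) + (-0.25)(0.256375) + (-0.45)(0.171500) = 0.159925
(I − A)⁻¹ = adj(I−A) / det(I−A) ≈
  [   2.89745     1.40691     1.65390     2.02986]
  [   0.91684     2.36048     1.21932     1.12787]
  [   1.60310     1.60388     2.28545     1.61404]
  [   1.07238     1.14116     1.11927     2.03533]
The output multiplier for sector j is the column-j sum of the Leontief inverse (I − A)⁻¹ = adj(I−A) / det(I−A).
Column 4 of adj(I−A): (0.324625, 0.180375, 0.258125, 0.325500); det(I−A) = 0.159925.
m_4 = (0.324625 + 0.180375 + 0.258125 + 0.325500) / 0.159925 = 1.088625 / 0.159925 ≈ 6.8071.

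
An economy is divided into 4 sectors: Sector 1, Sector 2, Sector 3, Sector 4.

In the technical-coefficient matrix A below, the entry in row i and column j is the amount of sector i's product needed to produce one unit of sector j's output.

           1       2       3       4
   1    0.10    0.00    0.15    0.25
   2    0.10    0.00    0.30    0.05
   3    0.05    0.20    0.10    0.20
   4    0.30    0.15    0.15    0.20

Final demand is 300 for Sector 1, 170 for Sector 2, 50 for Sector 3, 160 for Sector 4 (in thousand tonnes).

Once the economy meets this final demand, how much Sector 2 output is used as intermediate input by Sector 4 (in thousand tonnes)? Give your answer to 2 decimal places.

z_24 = 25.34

I − A =
  [   0.90     0.00    -0.15    -0.25]
  [  -0.10     1.00    -0.30    -0.05]
  [  -0.05    -0.20     0.90    -0.20]
  [  -0.30    -0.15    -0.15     0.80]
Compute the cofactors C_ij = (−1)^(i+j)·(3×3 minor ij) of I−A; the adjugate is their transpose:
adj(I−A) = Cᵀ =
  [ 0.624750   0.069750   0.167625   0.241500]
  [ 0.112875   0.536625   0.218250   0.123375]
  [ 0.121625   0.157875   0.634500   0.206500]
  [ 0.278250   0.156375   0.222750   0.745500]
det(I−A) = Σ_j (I−A)_1j·C_1j = (0.90)(0.624750) + (0.00)(0.112875) + (-0.15)(0.121625) + (-0.25)(0.278250) = 0.47446875
(I − A)⁻¹ = adj(I−A) / det(I−A) ≈
  [   1.3167     0.1470     0.3533     0.5090]
  [   0.2379     1.1310     0.4600     0.2600]
  [   0.2563     0.3327     1.3373     0.4352]
  [   0.5864     0.3296     0.4695     1.5712]
First solve x = (I − A)⁻¹ d = adj(I−A)·d / det(I−A); in particular x_4 = (0.278250·300 + 0.156375·170 + 0.222750·50 + 0.745500·160) / 0.47446875 = 240.47625 / 0.47446875 ≈ 506.8326.
Intermediate flow from 2 to 4: z_24 = a_24 · x_4 = 0.05 × 240.47625 / 0.47446875 = 12.0238125 / 0.47446875 ≈ 25.34.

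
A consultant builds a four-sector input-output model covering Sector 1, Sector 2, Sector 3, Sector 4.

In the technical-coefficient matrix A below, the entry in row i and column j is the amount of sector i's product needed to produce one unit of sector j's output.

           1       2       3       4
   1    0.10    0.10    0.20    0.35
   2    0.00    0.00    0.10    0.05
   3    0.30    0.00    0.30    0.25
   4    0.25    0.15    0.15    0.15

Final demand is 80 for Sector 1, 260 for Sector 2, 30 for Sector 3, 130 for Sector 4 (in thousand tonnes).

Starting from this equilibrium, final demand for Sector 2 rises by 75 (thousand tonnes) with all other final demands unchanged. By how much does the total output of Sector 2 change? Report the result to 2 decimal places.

Δx_2 = 77.91

I − A =
  [   0.90    -0.10    -0.20    -0.35]
  [   0.00     1.00    -0.10    -0.05]
  [  -0.30     0.00     0.70    -0.25]
  [  -0.25    -0.15    -0.15     0.85]
Compute the cofactors C_ij = (−1)^(i+j)·(3×3 minor ij) of I−A; the adjugate is their transpose:
adj(I−A) = Cᵀ =
  [ 0.54850   0.10000   0.23550   0.30100]
  [ 0.04275   0.36125   0.07700   0.06150]
  [ 0.31525   0.08125   0.66950   0.33150]
  [ 0.22450   0.10750   0.20100   0.56700]
det(I−A) = Σ_j (I−A)_1j·C_1j = (0.90)(0.54850) + (-0.10)(0.04275) + (-0.20)(0.31525) + (-0.35)(0.22450) = 0.34775
(I − A)⁻¹ = adj(I−A) / det(I−A) ≈
  [   1.5773     0.2876     0.6772     0.8656]
  [   0.1229     1.0388     0.2214     0.1769]
  [   0.9065     0.2336     1.9252     0.9533]
  [   0.6456     0.3091     0.5780     1.6305]
Δx = (I − A)⁻¹ Δd with Δd having +75 in the Sector 2 component and 0 elsewhere.
So Δx_2 = L_22 · (+75), where L_22 = adj(I−A)_22 / det(I−A) = 0.36125 / 0.34775.
Δx_2 = 0.36125 × (+75) / 0.34775 = 27.09375 / 0.34775 ≈ 77.91.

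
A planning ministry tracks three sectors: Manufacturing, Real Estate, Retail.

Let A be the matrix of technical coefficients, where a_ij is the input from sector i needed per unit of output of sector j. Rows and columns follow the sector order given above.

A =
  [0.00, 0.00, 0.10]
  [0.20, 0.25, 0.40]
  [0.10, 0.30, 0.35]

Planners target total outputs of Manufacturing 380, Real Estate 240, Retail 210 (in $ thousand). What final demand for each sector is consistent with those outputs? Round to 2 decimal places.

d_1 = 359.00, d_2 = 20.00, d_3 = 26.50

I − A =
  [   1.00     0.00    -0.10]
  [  -0.20     0.75    -0.40]
  [  -0.10    -0.30     0.65]
d = (I − A) x:
  d_1 = (+1.00)·380 + (+0.00)·240 + (-0.10)·210 = 359.00
  d_2 = (-0.20)·380 + (+0.75)·240 + (-0.40)·210 = 20.00
  d_3 = (-0.10)·380 + (-0.30)·240 + (+0.65)·210 = 26.50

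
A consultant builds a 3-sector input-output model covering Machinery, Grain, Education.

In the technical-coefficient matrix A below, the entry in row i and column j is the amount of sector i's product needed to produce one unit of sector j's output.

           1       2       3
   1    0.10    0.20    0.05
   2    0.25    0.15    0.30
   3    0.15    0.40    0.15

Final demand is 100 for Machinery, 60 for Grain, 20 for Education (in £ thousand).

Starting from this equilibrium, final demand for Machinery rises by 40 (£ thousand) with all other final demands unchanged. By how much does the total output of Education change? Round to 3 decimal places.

Δx_3 = 18.983

I − A =
  [   0.90    -0.20    -0.05]
  [  -0.25     0.85    -0.30]
  [  -0.15    -0.40     0.85]
Cofactors of I−A, C_ij = (−1)^(i+j)·(minor ij) (rows/columns in the sector order above):
  C_11 = (0.85)(0.85) − (-0.30)(-0.40) = 0.6025
  C_12 = −[(-0.25)(0.85) − (-0.30)(-0.15)] = 0.2575
  C_13 = (-0.25)(-0.40) − (0.85)(-0.15) = 0.2275
  C_21 = −[(-0.20)(0.85) − (-0.05)(-0.40)] = 0.1900
  C_22 = (0.90)(0.85) − (-0.05)(-0.15) = 0.7575
  C_23 = −[(0.90)(-0.40) − (-0.20)(-0.15)] = 0.3900
  C_31 = (-0.20)(-0.30) − (-0.05)(0.85) = 0.1025
  C_32 = −[(0.90)(-0.30) − (-0.05)(-0.25)] = 0.2825
  C_33 = (0.90)(0.85) − (-0.20)(-0.25) = 0.7150
det(I−A) = Σ_j (I−A)_1j·C_1j = (0.90)(0.6025) + (-0.20)(0.2575) + (-0.05)(0.2275) = 0.479375
adj(I−A) = Cᵀ =
  [ 0.6025   0.1900   0.1025]
  [ 0.2575   0.7575   0.2825]
  [ 0.2275   0.3900   0.7150]
(I − A)⁻¹ = adj(I−A) / det(I−A) ≈
  [   1.2568     0.3963     0.2138]
  [   0.5372     1.5802     0.5893]
  [   0.4746     0.8136     1.4915]
Δx = (I − A)⁻¹ Δd with Δd having +40 in the Machinery component and 0 elsewhere.
So Δx_3 = L_31 · (+40), where L_31 = adj(I−A)_31 / det(I−A) = 0.2275 / 0.479375.
Δx_3 = 0.2275 × (+40) / 0.479375 = 9.10 / 0.479375 ≈ 18.983.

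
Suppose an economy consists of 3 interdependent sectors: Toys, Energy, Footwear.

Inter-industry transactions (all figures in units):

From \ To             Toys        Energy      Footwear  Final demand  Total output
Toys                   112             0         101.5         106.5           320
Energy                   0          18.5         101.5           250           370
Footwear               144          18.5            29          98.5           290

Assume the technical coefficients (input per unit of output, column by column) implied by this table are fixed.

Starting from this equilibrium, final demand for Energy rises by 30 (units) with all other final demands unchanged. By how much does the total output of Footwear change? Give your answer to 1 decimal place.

Technical coefficients a_ij = z_ij / X_j:
  a_TT = 112/320 = 0.35, a_ET = 0/320 = 0.00, a_FT = 144/320 = 0.45
  a_TE = 0/370 = 0.00, a_EE = 18.5/370 = 0.05, a_FE = 18.5/370 = 0.05
  a_TF = 101.5/290 = 0.35, a_EF = 101.5/290 = 0.35, a_FF = 29/290 = 0.10
I − A =
  [   0.65     0.00    -0.35]
  [   0.00     0.95    -0.35]
  [  -0.45    -0.05     0.90]
Cofactors of I−A, C_ij = (−1)^(i+j)·(minor ij) (rows/columns in the sector order above):
  C_11 = (0.95)(0.90) − (-0.35)(-0.05) = 0.8375
  C_12 = −[(0.00)(0.90) − (-0.35)(-0.45)] = 0.1575
  C_13 = (0.00)(-0.05) − (0.95)(-0.45) = 0.4275
  C_21 = −[(0.00)(0.90) − (-0.35)(-0.05)] = 0.0175
  C_22 = (0.65)(0.90) − (-0.35)(-0.45) = 0.4275
  C_23 = −[(0.65)(-0.05) − (0.00)(-0.45)] = 0.0325
  C_31 = (0.00)(-0.35) − (-0.35)(0.95) = 0.3325
  C_32 = −[(0.65)(-0.35) − (-0.35)(0.00)] = 0.2275
  C_33 = (0.65)(0.95) − (0.00)(0.00) = 0.6175
det(I−A) = Σ_j (I−A)_1j·C_1j = (0.65)(0.8375) + (0.00)(0.1575) + (-0.35)(0.4275) = 0.39475
adj(I−A) = Cᵀ =
  [ 0.8375   0.0175   0.3325]
  [ 0.1575   0.4275   0.2275]
  [ 0.4275   0.0325   0.6175]
(I − A)⁻¹ = adj(I−A) / det(I−A) ≈
  [   2.1216     0.0443     0.8423]
  [   0.3990     1.0830     0.5763]
  [   1.0830     0.0823     1.5643]
Δx = (I − A)⁻¹ Δd with Δd having +30 in the Energy component and 0 elsewhere.
So Δx_F = L_FE · (+30), where L_FE = adj(I−A)_FE / det(I−A) = 0.0325 / 0.39475.
Δx_F = 0.0325 × (+30) / 0.39475 = 0.975 / 0.39475 ≈ 2.5.

Δx_F = 2.5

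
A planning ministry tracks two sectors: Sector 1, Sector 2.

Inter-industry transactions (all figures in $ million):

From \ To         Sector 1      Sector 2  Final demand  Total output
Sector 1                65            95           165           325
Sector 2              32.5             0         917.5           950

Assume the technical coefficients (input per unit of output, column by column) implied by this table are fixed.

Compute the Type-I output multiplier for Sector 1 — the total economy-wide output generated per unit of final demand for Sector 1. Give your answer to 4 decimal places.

m_1 = 1.3924

Technical coefficients a_ij = z_ij / X_j:
  a_11 = 65/325 = 0.20, a_21 = 32.5/325 = 0.10
  a_12 = 95/950 = 0.10, a_22 = 0/950 = 0.00
I − A =
  [   0.80    -0.10]
  [  -0.10     1.00]
det(I−A) = (0.80)(1.00) − (-0.10)(-0.10) = 0.7900
adj(I−A) = [[1.00, 0.10], [0.10, 0.80]]
(I − A)⁻¹ = adj(I−A) / det(I−A) ≈
  [   1.26582     0.12658]
  [   0.12658     1.01266]
The output multiplier for sector j is the column-j sum of the Leontief inverse (I − A)⁻¹ = adj(I−A) / det(I−A).
Column 1 of adj(I−A): (1.00, 0.10); det(I−A) = 0.7900.
m_1 = (1.00 + 0.10) / 0.7900 = 1.10 / 0.7900 ≈ 1.3924.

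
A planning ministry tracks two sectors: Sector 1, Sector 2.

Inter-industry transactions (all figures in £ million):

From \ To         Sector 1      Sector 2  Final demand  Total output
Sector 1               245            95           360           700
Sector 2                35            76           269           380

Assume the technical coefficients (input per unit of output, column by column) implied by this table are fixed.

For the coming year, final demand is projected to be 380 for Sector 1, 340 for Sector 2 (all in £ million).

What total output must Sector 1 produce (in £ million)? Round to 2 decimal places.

x_1 = 766.50

Technical coefficients a_ij = z_ij / X_j:
  a_11 = 245/700 = 0.35, a_21 = 35/700 = 0.05
  a_12 = 95/380 = 0.25, a_22 = 76/380 = 0.20
I − A =
  [   0.65    -0.25]
  [  -0.05     0.80]
det(I−A) = (0.65)(0.80) − (-0.25)(-0.05) = 0.5075
adj(I−A) = [[0.80, 0.25], [0.05, 0.65]]
(I − A)⁻¹ = adj(I−A) / det(I−A) ≈
  [   1.5764     0.4926]
  [   0.0985     1.2808]
x = (I − A)⁻¹ d = adj(I−A)·d / det(I−A), with det(I−A) = 0.5075:
  x_1 = (0.80·380 + 0.25·340) / 0.5075 = 389.00 / 0.5075 ≈ 766.50
  x_2 = (0.05·380 + 0.65·340) / 0.5075 = 240.00 / 0.5075 ≈ 472.91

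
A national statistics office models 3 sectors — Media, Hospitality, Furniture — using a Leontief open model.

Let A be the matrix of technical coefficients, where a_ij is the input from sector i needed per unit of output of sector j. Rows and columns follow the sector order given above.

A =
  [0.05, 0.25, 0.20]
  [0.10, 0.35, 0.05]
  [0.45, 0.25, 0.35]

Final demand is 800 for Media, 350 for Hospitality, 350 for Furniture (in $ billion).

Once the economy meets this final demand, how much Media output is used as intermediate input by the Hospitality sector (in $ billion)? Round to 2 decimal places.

z_MH = 228.73

I − A =
  [   0.95    -0.25    -0.20]
  [  -0.10     0.65    -0.05]
  [  -0.45    -0.25     0.65]
Cofactors of I−A, C_ij = (−1)^(i+j)·(minor ij) (rows/columns in the sector order above):
  C_11 = (0.65)(0.65) − (-0.05)(-0.25) = 0.4100
  C_12 = −[(-0.10)(0.65) − (-0.05)(-0.45)] = 0.0875
  C_13 = (-0.10)(-0.25) − (0.65)(-0.45) = 0.3175
  C_21 = −[(-0.25)(0.65) − (-0.20)(-0.25)] = 0.2125
  C_22 = (0.95)(0.65) − (-0.20)(-0.45) = 0.5275
  C_23 = −[(0.95)(-0.25) − (-0.25)(-0.45)] = 0.3500
  C_31 = (-0.25)(-0.05) − (-0.20)(0.65) = 0.1425
  C_32 = −[(0.95)(-0.05) − (-0.20)(-0.10)] = 0.0675
  C_33 = (0.95)(0.65) − (-0.25)(-0.10) = 0.5925
det(I−A) = Σ_j (I−A)_1j·C_1j = (0.95)(0.4100) + (-0.25)(0.0875) + (-0.20)(0.3175) = 0.304125
adj(I−A) = Cᵀ =
  [ 0.4100   0.2125   0.1425]
  [ 0.0875   0.5275   0.0675]
  [ 0.3175   0.3500   0.5925]
(I − A)⁻¹ = adj(I−A) / det(I−A) ≈
  [   1.3481     0.6987     0.4686]
  [   0.2877     1.7345     0.2219]
  [   1.0440     1.1508     1.9482]
First solve x = (I − A)⁻¹ d = adj(I−A)·d / det(I−A); in particular x_H = (0.0875·800 + 0.5275·350 + 0.0675·350) / 0.304125 = 278.25 / 0.304125 ≈ 914.9199.
Intermediate flow from M to H: z_MH = a_MH · x_H = 0.25 × 278.25 / 0.304125 = 69.5625 / 0.304125 ≈ 228.73.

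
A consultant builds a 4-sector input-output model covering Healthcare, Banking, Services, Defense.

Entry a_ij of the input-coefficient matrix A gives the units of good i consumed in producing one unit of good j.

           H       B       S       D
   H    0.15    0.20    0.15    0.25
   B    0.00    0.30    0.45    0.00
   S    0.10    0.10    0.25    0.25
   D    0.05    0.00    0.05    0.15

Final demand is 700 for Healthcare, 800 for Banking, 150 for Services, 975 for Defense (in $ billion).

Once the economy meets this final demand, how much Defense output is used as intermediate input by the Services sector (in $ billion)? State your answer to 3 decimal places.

I − A =
  [   0.85    -0.20    -0.15    -0.25]
  [   0.00     0.70    -0.45     0.00]
  [  -0.10    -0.10     0.75    -0.25]
  [  -0.05     0.00    -0.05     0.85]
Compute the cofactors C_ij = (−1)^(i+j)·(3×3 minor ij) of I−A; the adjugate is their transpose:
adj(I−A) = Cᵀ =
  [ 0.399250   0.139000   0.174500   0.168750]
  [ 0.043875   0.506000   0.319500   0.106875]
  [ 0.068250   0.090500   0.497000   0.166250]
  [ 0.027500   0.013500   0.039500   0.388500]
det(I−A) = Σ_j (I−A)_1j·C_1j = (0.85)(0.399250) + (-0.20)(0.043875) + (-0.15)(0.068250) + (-0.25)(0.027500) = 0.313475
(I − A)⁻¹ = adj(I−A) / det(I−A) ≈
  [   1.2736     0.4434     0.5567     0.5383]
  [   0.1400     1.6142     1.0192     0.3409]
  [   0.2177     0.2887     1.5855     0.5303]
  [   0.0877     0.0431     0.1260     1.2393]
First solve x = (I − A)⁻¹ d = adj(I−A)·d / det(I−A); in particular x_S = (0.068250·700 + 0.090500·800 + 0.497000·150 + 0.166250·975) / 0.313475 = 356.81875 / 0.313475 ≈ 1138.26860.
Intermediate flow from D to S: z_DS = a_DS · x_S = 0.05 × 356.81875 / 0.313475 = 17.8409375 / 0.313475 ≈ 56.913.

z_DS = 56.913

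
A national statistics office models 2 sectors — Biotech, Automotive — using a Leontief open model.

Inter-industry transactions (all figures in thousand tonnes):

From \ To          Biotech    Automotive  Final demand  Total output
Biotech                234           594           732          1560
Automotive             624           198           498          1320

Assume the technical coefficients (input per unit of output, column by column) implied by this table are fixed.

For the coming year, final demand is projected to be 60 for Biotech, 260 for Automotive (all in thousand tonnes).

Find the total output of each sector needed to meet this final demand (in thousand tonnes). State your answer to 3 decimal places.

Technical coefficients a_ij = z_ij / X_j:
  a_BB = 234/1560 = 0.15, a_AB = 624/1560 = 0.40
  a_BA = 594/1320 = 0.45, a_AA = 198/1320 = 0.15
I − A =
  [   0.85    -0.45]
  [  -0.40     0.85]
det(I−A) = (0.85)(0.85) − (-0.45)(-0.40) = 0.5425
adj(I−A) = [[0.85, 0.45], [0.40, 0.85]]
(I − A)⁻¹ = adj(I−A) / det(I−A) ≈
  [   1.5668     0.8295]
  [   0.7373     1.5668]
x = (I − A)⁻¹ d = adj(I−A)·d / det(I−A), with det(I−A) = 0.5425:
  x_B = (0.85·60 + 0.45·260) / 0.5425 = 168.00 / 0.5425 ≈ 309.677
  x_A = (0.40·60 + 0.85·260) / 0.5425 = 245.00 / 0.5425 ≈ 451.613

x_B = 309.677, x_A = 451.613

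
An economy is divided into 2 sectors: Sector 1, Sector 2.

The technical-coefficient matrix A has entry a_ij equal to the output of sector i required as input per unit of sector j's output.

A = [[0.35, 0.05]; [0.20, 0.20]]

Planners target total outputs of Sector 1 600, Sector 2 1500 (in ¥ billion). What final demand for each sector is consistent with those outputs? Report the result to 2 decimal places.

d_1 = 315.00, d_2 = 1080.00

I − A =
  [   0.65    -0.05]
  [  -0.20     0.80]
d = (I − A) x:
  d_1 = (+0.65)·600 + (-0.05)·1500 = 315.00
  d_2 = (-0.20)·600 + (+0.80)·1500 = 1080.00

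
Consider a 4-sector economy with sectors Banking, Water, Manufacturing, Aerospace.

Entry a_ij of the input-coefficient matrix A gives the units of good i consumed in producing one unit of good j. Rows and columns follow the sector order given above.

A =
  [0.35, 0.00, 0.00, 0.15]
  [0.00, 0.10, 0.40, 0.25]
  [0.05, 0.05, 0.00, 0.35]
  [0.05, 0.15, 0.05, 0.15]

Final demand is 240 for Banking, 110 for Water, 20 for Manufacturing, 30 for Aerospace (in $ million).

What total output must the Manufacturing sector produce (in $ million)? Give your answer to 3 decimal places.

I − A =
  [   0.65     0.00     0.00    -0.15]
  [   0.00     0.90    -0.40    -0.25]
  [  -0.05    -0.05     1.00    -0.35]
  [  -0.05    -0.15    -0.05     0.85]
Compute the cofactors C_ij = (−1)^(i+j)·(3×3 minor ij) of I−A; the adjugate is their transpose:
adj(I−A) = Cᵀ =
  [ 0.673125   0.022875   0.015750   0.132000]
  [ 0.037125   0.533250   0.226125   0.256500]
  [ 0.052750   0.062500   0.466125   0.219625]
  [ 0.049250   0.099125   0.068250   0.572000]
det(I−A) = Σ_j (I−A)_1j·C_1j = (0.65)(0.673125) + (0.00)(0.037125) + (0.00)(0.052750) + (-0.15)(0.049250) = 0.43014375
(I − A)⁻¹ = adj(I−A) / det(I−A) ≈
  [   1.5649     0.0532     0.0366     0.3069]
  [   0.0863     1.2397     0.5257     0.5963]
  [   0.1226     0.1453     1.0836     0.5106]
  [   0.1145     0.2304     0.1587     1.3298]
x = (I − A)⁻¹ d = adj(I−A)·d / det(I−A), with det(I−A) = 0.43014375:
  x_1 = (0.673125·240 + 0.022875·110 + 0.015750·20 + 0.132000·30) / 0.43014375 = 168.34125 / 0.43014375 ≈ 391.360
  x_2 = (0.037125·240 + 0.533250·110 + 0.226125·20 + 0.256500·30) / 0.43014375 = 79.785 / 0.43014375 ≈ 185.485
  x_3 = (0.052750·240 + 0.062500·110 + 0.466125·20 + 0.219625·30) / 0.43014375 = 35.44625 / 0.43014375 ≈ 82.406
  x_4 = (0.049250·240 + 0.099125·110 + 0.068250·20 + 0.572000·30) / 0.43014375 = 41.24875 / 0.43014375 ≈ 95.895

x_3 = 82.406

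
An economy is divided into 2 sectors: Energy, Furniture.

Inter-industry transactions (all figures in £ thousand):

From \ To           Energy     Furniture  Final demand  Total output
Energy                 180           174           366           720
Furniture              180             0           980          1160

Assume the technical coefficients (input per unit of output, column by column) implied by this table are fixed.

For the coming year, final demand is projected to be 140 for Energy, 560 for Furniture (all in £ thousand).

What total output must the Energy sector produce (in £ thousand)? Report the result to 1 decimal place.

Technical coefficients a_ij = z_ij / X_j:
  a_EE = 180/720 = 0.25, a_FE = 180/720 = 0.25
  a_EF = 174/1160 = 0.15, a_FF = 0/1160 = 0.00
I − A =
  [   0.75    -0.15]
  [  -0.25     1.00]
det(I−A) = (0.75)(1.00) − (-0.15)(-0.25) = 0.7125
adj(I−A) = [[1.00, 0.15], [0.25, 0.75]]
(I − A)⁻¹ = adj(I−A) / det(I−A) ≈
  [   1.4035     0.2105]
  [   0.3509     1.0526]
x = (I − A)⁻¹ d = adj(I−A)·d / det(I−A), with det(I−A) = 0.7125:
  x_E = (1.00·140 + 0.15·560) / 0.7125 = 224.00 / 0.7125 ≈ 314.4
  x_F = (0.25·140 + 0.75·560) / 0.7125 = 455.00 / 0.7125 ≈ 638.6

x_E = 314.4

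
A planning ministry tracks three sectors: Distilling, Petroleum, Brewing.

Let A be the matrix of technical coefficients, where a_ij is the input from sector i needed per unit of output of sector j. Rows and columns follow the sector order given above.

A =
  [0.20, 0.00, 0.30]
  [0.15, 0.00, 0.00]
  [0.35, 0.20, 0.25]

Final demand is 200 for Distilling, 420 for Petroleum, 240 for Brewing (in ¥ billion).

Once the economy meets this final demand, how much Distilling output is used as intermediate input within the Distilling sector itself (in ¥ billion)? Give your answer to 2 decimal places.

I − A =
  [   0.80     0.00    -0.30]
  [  -0.15     1.00     0.00]
  [  -0.35    -0.20     0.75]
Cofactors of I−A, C_ij = (−1)^(i+j)·(minor ij) (rows/columns in the sector order above):
  C_11 = (1.00)(0.75) − (0.00)(-0.20) = 0.7500
  C_12 = −[(-0.15)(0.75) − (0.00)(-0.35)] = 0.1125
  C_13 = (-0.15)(-0.20) − (1.00)(-0.35) = 0.3800
  C_21 = −[(0.00)(0.75) − (-0.30)(-0.20)] = 0.0600
  C_22 = (0.80)(0.75) − (-0.30)(-0.35) = 0.4950
  C_23 = −[(0.80)(-0.20) − (0.00)(-0.35)] = 0.1600
  C_31 = (0.00)(0.00) − (-0.30)(1.00) = 0.3000
  C_32 = −[(0.80)(0.00) − (-0.30)(-0.15)] = 0.0450
  C_33 = (0.80)(1.00) − (0.00)(-0.15) = 0.8000
det(I−A) = Σ_j (I−A)_1j·C_1j = (0.80)(0.7500) + (0.00)(0.1125) + (-0.30)(0.3800) = 0.4860
adj(I−A) = Cᵀ =
  [ 0.7500   0.0600   0.3000]
  [ 0.1125   0.4950   0.0450]
  [ 0.3800   0.1600   0.8000]
(I − A)⁻¹ = adj(I−A) / det(I−A) ≈
  [   1.5432     0.1235     0.6173]
  [   0.2315     1.0185     0.0926]
  [   0.7819     0.3292     1.6461]
First solve x = (I − A)⁻¹ d = adj(I−A)·d / det(I−A); in particular x_1 = (0.7500·200 + 0.0600·420 + 0.3000·240) / 0.4860 = 247.20 / 0.4860 ≈ 508.6420.
Intermediate flow from 1 to 1: z_11 = a_11 · x_1 = 0.20 × 247.20 / 0.4860 = 49.44 / 0.4860 ≈ 101.73.

z_11 = 101.73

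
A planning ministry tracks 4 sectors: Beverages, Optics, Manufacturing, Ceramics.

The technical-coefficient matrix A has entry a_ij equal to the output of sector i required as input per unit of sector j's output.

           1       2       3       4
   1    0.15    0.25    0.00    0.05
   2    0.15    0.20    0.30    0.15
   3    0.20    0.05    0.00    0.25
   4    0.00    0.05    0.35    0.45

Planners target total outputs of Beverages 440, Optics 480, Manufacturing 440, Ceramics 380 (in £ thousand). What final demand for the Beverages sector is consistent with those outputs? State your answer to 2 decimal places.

I − A =
  [   0.85    -0.25     0.00    -0.05]
  [  -0.15     0.80    -0.30    -0.15]
  [  -0.20    -0.05     1.00    -0.25]
  [   0.00    -0.05    -0.35     0.55]
d = (I − A) x:
  d_1 = (+0.85)·440 + (-0.25)·480 + (+0.00)·440 + (-0.05)·380 = 235.00
  d_2 = (-0.15)·440 + (+0.80)·480 + (-0.30)·440 + (-0.15)·380 = 129.00
  d_3 = (-0.20)·440 + (-0.05)·480 + (+1.00)·440 + (-0.25)·380 = 233.00
  d_4 = (+0.00)·440 + (-0.05)·480 + (-0.35)·440 + (+0.55)·380 = 31.00

d_1 = 235.00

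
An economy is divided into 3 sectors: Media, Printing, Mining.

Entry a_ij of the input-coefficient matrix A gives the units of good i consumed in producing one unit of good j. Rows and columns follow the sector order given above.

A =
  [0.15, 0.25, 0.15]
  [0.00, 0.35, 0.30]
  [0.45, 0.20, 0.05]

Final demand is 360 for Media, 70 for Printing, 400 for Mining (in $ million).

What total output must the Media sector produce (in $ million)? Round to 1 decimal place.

x_1 = 727.9

I − A =
  [   0.85    -0.25    -0.15]
  [   0.00     0.65    -0.30]
  [  -0.45    -0.20     0.95]
Cofactors of I−A, C_ij = (−1)^(i+j)·(minor ij) (rows/columns in the sector order above):
  C_11 = (0.65)(0.95) − (-0.30)(-0.20) = 0.5575
  C_12 = −[(0.00)(0.95) − (-0.30)(-0.45)] = 0.1350
  C_13 = (0.00)(-0.20) − (0.65)(-0.45) = 0.2925
  C_21 = −[(-0.25)(0.95) − (-0.15)(-0.20)] = 0.2675
  C_22 = (0.85)(0.95) − (-0.15)(-0.45) = 0.7400
  C_23 = −[(0.85)(-0.20) − (-0.25)(-0.45)] = 0.2825
  C_31 = (-0.25)(-0.30) − (-0.15)(0.65) = 0.1725
  C_32 = −[(0.85)(-0.30) − (-0.15)(0.00)] = 0.2550
  C_33 = (0.85)(0.65) − (-0.25)(0.00) = 0.5525
det(I−A) = Σ_j (I−A)_1j·C_1j = (0.85)(0.5575) + (-0.25)(0.1350) + (-0.15)(0.2925) = 0.39625
adj(I−A) = Cᵀ =
  [ 0.5575   0.2675   0.1725]
  [ 0.1350   0.7400   0.2550]
  [ 0.2925   0.2825   0.5525]
(I − A)⁻¹ = adj(I−A) / det(I−A) ≈
  [   1.4069     0.6751     0.4353]
  [   0.3407     1.8675     0.6435]
  [   0.7382     0.7129     1.3943]
x = (I − A)⁻¹ d = adj(I−A)·d / det(I−A), with det(I−A) = 0.39625:
  x_1 = (0.5575·360 + 0.2675·70 + 0.1725·400) / 0.39625 = 288.425 / 0.39625 ≈ 727.9
  x_2 = (0.1350·360 + 0.7400·70 + 0.2550·400) / 0.39625 = 202.40 / 0.39625 ≈ 510.8
  x_3 = (0.2925·360 + 0.2825·70 + 0.5525·400) / 0.39625 = 346.075 / 0.39625 ≈ 873.4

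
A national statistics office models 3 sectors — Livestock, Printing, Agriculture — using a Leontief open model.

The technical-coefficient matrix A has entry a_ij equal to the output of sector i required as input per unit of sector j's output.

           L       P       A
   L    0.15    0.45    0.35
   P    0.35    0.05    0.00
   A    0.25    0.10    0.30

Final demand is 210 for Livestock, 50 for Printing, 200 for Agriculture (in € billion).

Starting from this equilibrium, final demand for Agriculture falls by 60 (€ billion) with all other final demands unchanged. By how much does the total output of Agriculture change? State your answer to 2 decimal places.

Δx_A = -108.45

I − A =
  [   0.85    -0.45    -0.35]
  [  -0.35     0.95     0.00]
  [  -0.25    -0.10     0.70]
Cofactors of I−A, C_ij = (−1)^(i+j)·(minor ij) (rows/columns in the sector order above):
  C_11 = (0.95)(0.70) − (0.00)(-0.10) = 0.6650
  C_12 = −[(-0.35)(0.70) − (0.00)(-0.25)] = 0.2450
  C_13 = (-0.35)(-0.10) − (0.95)(-0.25) = 0.2725
  C_21 = −[(-0.45)(0.70) − (-0.35)(-0.10)] = 0.3500
  C_22 = (0.85)(0.70) − (-0.35)(-0.25) = 0.5075
  C_23 = −[(0.85)(-0.10) − (-0.45)(-0.25)] = 0.1975
  C_31 = (-0.45)(0.00) − (-0.35)(0.95) = 0.3325
  C_32 = −[(0.85)(0.00) − (-0.35)(-0.35)] = 0.1225
  C_33 = (0.85)(0.95) − (-0.45)(-0.35) = 0.6500
det(I−A) = Σ_j (I−A)_1j·C_1j = (0.85)(0.6650) + (-0.45)(0.2450) + (-0.35)(0.2725) = 0.359625
adj(I−A) = Cᵀ =
  [ 0.6650   0.3500   0.3325]
  [ 0.2450   0.5075   0.1225]
  [ 0.2725   0.1975   0.6500]
(I − A)⁻¹ = adj(I−A) / det(I−A) ≈
  [   1.8491     0.9732     0.9246]
  [   0.6813     1.4112     0.3406]
  [   0.7577     0.5492     1.8074]
Δx = (I − A)⁻¹ Δd with Δd having -60 in the Agriculture component and 0 elsewhere.
So Δx_A = L_AA · (-60), where L_AA = adj(I−A)_AA / det(I−A) = 0.6500 / 0.359625.
Δx_A = 0.6500 × (-60) / 0.359625 = -39.00 / 0.359625 ≈ -108.45.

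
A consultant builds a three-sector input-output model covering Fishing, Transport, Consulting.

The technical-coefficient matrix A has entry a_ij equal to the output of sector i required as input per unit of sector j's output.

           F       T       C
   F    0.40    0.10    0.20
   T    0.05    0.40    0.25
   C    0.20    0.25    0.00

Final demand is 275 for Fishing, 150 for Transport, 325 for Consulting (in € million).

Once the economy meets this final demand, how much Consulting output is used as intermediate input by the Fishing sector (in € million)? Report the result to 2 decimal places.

z_CF = 152.05

I − A =
  [   0.60    -0.10    -0.20]
  [  -0.05     0.60    -0.25]
  [  -0.20    -0.25     1.00]
Cofactors of I−A, C_ij = (−1)^(i+j)·(minor ij) (rows/columns in the sector order above):
  C_11 = (0.60)(1.00) − (-0.25)(-0.25) = 0.5375
  C_12 = −[(-0.05)(1.00) − (-0.25)(-0.20)] = 0.1000
  C_13 = (-0.05)(-0.25) − (0.60)(-0.20) = 0.1325
  C_21 = −[(-0.10)(1.00) − (-0.20)(-0.25)] = 0.1500
  C_22 = (0.60)(1.00) − (-0.20)(-0.20) = 0.5600
  C_23 = −[(0.60)(-0.25) − (-0.10)(-0.20)] = 0.1700
  C_31 = (-0.10)(-0.25) − (-0.20)(0.60) = 0.1450
  C_32 = −[(0.60)(-0.25) − (-0.20)(-0.05)] = 0.1600
  C_33 = (0.60)(0.60) − (-0.10)(-0.05) = 0.3550
det(I−A) = Σ_j (I−A)_1j·C_1j = (0.60)(0.5375) + (-0.10)(0.1000) + (-0.20)(0.1325) = 0.2860
adj(I−A) = Cᵀ =
  [ 0.5375   0.1500   0.1450]
  [ 0.1000   0.5600   0.1600]
  [ 0.1325   0.1700   0.3550]
(I − A)⁻¹ = adj(I−A) / det(I−A) ≈
  [   1.8794     0.5245     0.5070]
  [   0.3497     1.9580     0.5594]
  [   0.4633     0.5944     1.2413]
First solve x = (I − A)⁻¹ d = adj(I−A)·d / det(I−A); in particular x_F = (0.5375·275 + 0.1500·150 + 0.1450·325) / 0.2860 = 217.4375 / 0.2860 ≈ 760.2710.
Intermediate flow from C to F: z_CF = a_CF · x_F = 0.20 × 217.4375 / 0.2860 = 43.4875 / 0.2860 ≈ 152.05.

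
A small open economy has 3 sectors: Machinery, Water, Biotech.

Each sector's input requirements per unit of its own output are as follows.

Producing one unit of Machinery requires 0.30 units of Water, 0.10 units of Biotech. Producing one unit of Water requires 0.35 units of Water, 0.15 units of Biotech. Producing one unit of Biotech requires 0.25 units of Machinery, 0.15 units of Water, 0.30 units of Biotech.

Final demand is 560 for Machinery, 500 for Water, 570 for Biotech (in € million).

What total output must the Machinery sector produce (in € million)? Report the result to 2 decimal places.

I − A =
  [   1.00     0.00    -0.25]
  [  -0.30     0.65    -0.15]
  [  -0.10    -0.15     0.70]
Cofactors of I−A, C_ij = (−1)^(i+j)·(minor ij) (rows/columns in the sector order above):
  C_11 = (0.65)(0.70) − (-0.15)(-0.15) = 0.4325
  C_12 = −[(-0.30)(0.70) − (-0.15)(-0.10)] = 0.2250
  C_13 = (-0.30)(-0.15) − (0.65)(-0.10) = 0.1100
  C_21 = −[(0.00)(0.70) − (-0.25)(-0.15)] = 0.0375
  C_22 = (1.00)(0.70) − (-0.25)(-0.10) = 0.6750
  C_23 = −[(1.00)(-0.15) − (0.00)(-0.10)] = 0.1500
  C_31 = (0.00)(-0.15) − (-0.25)(0.65) = 0.1625
  C_32 = −[(1.00)(-0.15) − (-0.25)(-0.30)] = 0.2250
  C_33 = (1.00)(0.65) − (0.00)(-0.30) = 0.6500
det(I−A) = Σ_j (I−A)_1j·C_1j = (1.00)(0.4325) + (0.00)(0.2250) + (-0.25)(0.1100) = 0.4050
adj(I−A) = Cᵀ =
  [ 0.4325   0.0375   0.1625]
  [ 0.2250   0.6750   0.2250]
  [ 0.1100   0.1500   0.6500]
(I − A)⁻¹ = adj(I−A) / det(I−A) ≈
  [   1.0679     0.0926     0.4012]
  [   0.5556     1.6667     0.5556]
  [   0.2716     0.3704     1.6049]
x = (I − A)⁻¹ d = adj(I−A)·d / det(I−A), with det(I−A) = 0.4050:
  x_M = (0.4325·560 + 0.0375·500 + 0.1625·570) / 0.4050 = 353.575 / 0.4050 ≈ 873.02
  x_W = (0.2250·560 + 0.6750·500 + 0.2250·570) / 0.4050 = 591.75 / 0.4050 ≈ 1461.11
  x_B = (0.1100·560 + 0.1500·500 + 0.6500·570) / 0.4050 = 507.10 / 0.4050 ≈ 1252.10

x_M = 873.02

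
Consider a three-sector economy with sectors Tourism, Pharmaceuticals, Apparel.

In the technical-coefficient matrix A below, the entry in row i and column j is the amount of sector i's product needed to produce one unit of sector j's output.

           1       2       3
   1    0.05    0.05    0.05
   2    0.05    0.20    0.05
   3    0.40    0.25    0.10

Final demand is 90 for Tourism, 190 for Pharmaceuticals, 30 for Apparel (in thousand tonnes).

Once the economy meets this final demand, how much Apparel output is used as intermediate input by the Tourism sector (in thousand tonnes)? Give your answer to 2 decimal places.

z_31 = 46.53

I − A =
  [   0.95    -0.05    -0.05]
  [  -0.05     0.80    -0.05]
  [  -0.40    -0.25     0.90]
Cofactors of I−A, C_ij = (−1)^(i+j)·(minor ij) (rows/columns in the sector order above):
  C_11 = (0.80)(0.90) − (-0.05)(-0.25) = 0.7075
  C_12 = −[(-0.05)(0.90) − (-0.05)(-0.40)] = 0.0650
  C_13 = (-0.05)(-0.25) − (0.80)(-0.40) = 0.3325
  C_21 = −[(-0.05)(0.90) − (-0.05)(-0.25)] = 0.0575
  C_22 = (0.95)(0.90) − (-0.05)(-0.40) = 0.8350
  C_23 = −[(0.95)(-0.25) − (-0.05)(-0.40)] = 0.2575
  C_31 = (-0.05)(-0.05) − (-0.05)(0.80) = 0.0425
  C_32 = −[(0.95)(-0.05) − (-0.05)(-0.05)] = 0.0500
  C_33 = (0.95)(0.80) − (-0.05)(-0.05) = 0.7575
det(I−A) = Σ_j (I−A)_1j·C_1j = (0.95)(0.7075) + (-0.05)(0.0650) + (-0.05)(0.3325) = 0.65225
adj(I−A) = Cᵀ =
  [ 0.7075   0.0575   0.0425]
  [ 0.0650   0.8350   0.0500]
  [ 0.3325   0.2575   0.7575]
(I − A)⁻¹ = adj(I−A) / det(I−A) ≈
  [   1.0847     0.0882     0.0652]
  [   0.0997     1.2802     0.0767]
  [   0.5098     0.3948     1.1614]
First solve x = (I − A)⁻¹ d = adj(I−A)·d / det(I−A); in particular x_1 = (0.7075·90 + 0.0575·190 + 0.0425·30) / 0.65225 = 75.875 / 0.65225 ≈ 116.3281.
Intermediate flow from 3 to 1: z_31 = a_31 · x_1 = 0.40 × 75.875 / 0.65225 = 30.35 / 0.65225 ≈ 46.53.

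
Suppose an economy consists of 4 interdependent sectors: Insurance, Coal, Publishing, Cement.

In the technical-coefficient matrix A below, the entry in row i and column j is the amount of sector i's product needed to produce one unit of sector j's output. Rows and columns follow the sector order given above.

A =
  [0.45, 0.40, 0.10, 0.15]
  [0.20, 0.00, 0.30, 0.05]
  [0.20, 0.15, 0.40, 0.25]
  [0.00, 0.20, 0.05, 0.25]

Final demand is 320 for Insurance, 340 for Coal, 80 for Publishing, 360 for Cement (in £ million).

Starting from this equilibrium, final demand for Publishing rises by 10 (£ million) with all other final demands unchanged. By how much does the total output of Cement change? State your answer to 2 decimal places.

I − A =
  [   0.55    -0.40    -0.10    -0.15]
  [  -0.20     1.00    -0.30    -0.05]
  [  -0.20    -0.15     0.60    -0.25]
  [   0.00    -0.20    -0.05     0.75]
Compute the cofactors C_ij = (−1)^(i+j)·(3×3 minor ij) of I−A; the adjugate is their transpose:
adj(I−A) = Cᵀ =
  [ 0.382375   0.210375   0.181500   0.151000]
  [ 0.133000   0.224125   0.141625   0.088750]
  [ 0.180500   0.155375   0.341000   0.160125]
  [ 0.047500   0.070125   0.060500   0.210250]
det(I−A) = Σ_j (I−A)_1j·C_1j = (0.55)(0.382375) + (-0.40)(0.133000) + (-0.10)(0.180500) + (-0.15)(0.047500) = 0.13193125
(I − A)⁻¹ = adj(I−A) / det(I−A) ≈
  [   2.8983     1.5946     1.3757     1.1445]
  [   1.0081     1.6988     1.0735     0.6727]
  [   1.3681     1.1777     2.5847     1.2137]
  [   0.3600     0.5315     0.4586     1.5936]
Δx = (I − A)⁻¹ Δd with Δd having +10 in the Publishing component and 0 elsewhere.
So Δx_4 = L_43 · (+10), where L_43 = adj(I−A)_43 / det(I−A) = 0.060500 / 0.13193125.
Δx_4 = 0.060500 × (+10) / 0.13193125 = 0.605 / 0.13193125 ≈ 4.59.

Δx_4 = 4.59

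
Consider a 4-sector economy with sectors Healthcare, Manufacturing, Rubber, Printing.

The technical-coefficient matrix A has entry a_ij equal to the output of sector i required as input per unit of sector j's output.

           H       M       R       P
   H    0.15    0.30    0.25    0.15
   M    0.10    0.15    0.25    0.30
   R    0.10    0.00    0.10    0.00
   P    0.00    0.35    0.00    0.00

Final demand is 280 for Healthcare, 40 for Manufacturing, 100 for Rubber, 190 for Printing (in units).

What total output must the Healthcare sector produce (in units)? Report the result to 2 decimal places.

x_H = 518.95

I − A =
  [   0.85    -0.30    -0.25    -0.15]
  [  -0.10     0.85    -0.25    -0.30]
  [  -0.10     0.00     0.90     0.00]
  [   0.00    -0.35     0.00     1.00]
Compute the cofactors C_ij = (−1)^(i+j)·(3×3 minor ij) of I−A; the adjugate is their transpose:
adj(I−A) = Cᵀ =
  [ 0.670500   0.317250   0.274375   0.195750]
  [ 0.115000   0.740000   0.237500   0.239250]
  [ 0.074500   0.035250   0.598000   0.021750]
  [ 0.040250   0.259000   0.083125   0.594500]
det(I−A) = Σ_j (I−A)_1j·C_1j = (0.85)(0.670500) + (-0.30)(0.115000) + (-0.25)(0.074500) + (-0.15)(0.040250) = 0.5107625
(I − A)⁻¹ = adj(I−A) / det(I−A) ≈
  [   1.3127     0.6211     0.5372     0.3833]
  [   0.2252     1.4488     0.4650     0.4684]
  [   0.1459     0.0690     1.1708     0.0426]
  [   0.0788     0.5071     0.1627     1.1639]
x = (I − A)⁻¹ d = adj(I−A)·d / det(I−A), with det(I−A) = 0.5107625:
  x_H = (0.670500·280 + 0.317250·40 + 0.274375·100 + 0.195750·190) / 0.5107625 = 265.06 / 0.5107625 ≈ 518.95
  x_M = (0.115000·280 + 0.740000·40 + 0.237500·100 + 0.239250·190) / 0.5107625 = 131.0075 / 0.5107625 ≈ 256.49
  x_R = (0.074500·280 + 0.035250·40 + 0.598000·100 + 0.021750·190) / 0.5107625 = 86.2025 / 0.5107625 ≈ 168.77
  x_P = (0.040250·280 + 0.259000·40 + 0.083125·100 + 0.594500·190) / 0.5107625 = 142.8975 / 0.5107625 ≈ 279.77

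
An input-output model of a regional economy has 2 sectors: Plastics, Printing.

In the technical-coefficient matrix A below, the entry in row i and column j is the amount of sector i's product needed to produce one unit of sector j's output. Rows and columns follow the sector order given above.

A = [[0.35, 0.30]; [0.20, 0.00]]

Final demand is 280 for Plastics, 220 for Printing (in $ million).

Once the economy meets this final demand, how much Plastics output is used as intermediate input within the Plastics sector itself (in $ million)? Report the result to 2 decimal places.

I − A =
  [   0.65    -0.30]
  [  -0.20     1.00]
det(I−A) = (0.65)(1.00) − (-0.30)(-0.20) = 0.5900
adj(I−A) = [[1.00, 0.30], [0.20, 0.65]]
(I − A)⁻¹ = adj(I−A) / det(I−A) ≈
  [   1.6949     0.5085]
  [   0.3390     1.1017]
First solve x = (I − A)⁻¹ d = adj(I−A)·d / det(I−A); in particular x_1 = (1.00·280 + 0.30·220) / 0.5900 = 346.00 / 0.5900 ≈ 586.4407.
Intermediate flow from 1 to 1: z_11 = a_11 · x_1 = 0.35 × 346.00 / 0.5900 = 121.10 / 0.5900 ≈ 205.25.

z_11 = 205.25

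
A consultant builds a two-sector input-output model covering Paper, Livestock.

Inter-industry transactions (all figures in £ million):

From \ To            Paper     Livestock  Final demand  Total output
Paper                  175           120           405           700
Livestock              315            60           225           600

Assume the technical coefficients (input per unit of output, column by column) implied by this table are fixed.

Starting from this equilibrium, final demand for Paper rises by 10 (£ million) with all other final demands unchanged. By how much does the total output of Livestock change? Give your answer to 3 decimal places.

Δx_2 = 7.692

Technical coefficients a_ij = z_ij / X_j:
  a_11 = 175/700 = 0.25, a_21 = 315/700 = 0.45
  a_12 = 120/600 = 0.20, a_22 = 60/600 = 0.10
I − A =
  [   0.75    -0.20]
  [  -0.45     0.90]
det(I−A) = (0.75)(0.90) − (-0.20)(-0.45) = 0.5850
adj(I−A) = [[0.90, 0.20], [0.45, 0.75]]
(I − A)⁻¹ = adj(I−A) / det(I−A) ≈
  [   1.5385     0.3419]
  [   0.7692     1.2821]
Δx = (I − A)⁻¹ Δd with Δd having +10 in the Paper component and 0 elsewhere.
So Δx_2 = L_21 · (+10), where L_21 = adj(I−A)_21 / det(I−A) = 0.45 / 0.5850.
Δx_2 = 0.45 × (+10) / 0.5850 = 4.50 / 0.5850 ≈ 7.692.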